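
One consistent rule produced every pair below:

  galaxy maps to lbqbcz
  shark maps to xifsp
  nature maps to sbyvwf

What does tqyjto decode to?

Shifts by position in galaxy: pos 0: g→l (+5), pos 1: a→b (+1), pos 2: l→q (+5), pos 3: a→b (+1) — repeating every 2. The shifts repeat in a cycle of length 2: positions 0,1,… shift by +5, +1, then the pattern repeats.
Undoing it on tqyjto: t−5=o, q−1=p, y−5=t, j−1=i, t−5=o, o−1=n.

option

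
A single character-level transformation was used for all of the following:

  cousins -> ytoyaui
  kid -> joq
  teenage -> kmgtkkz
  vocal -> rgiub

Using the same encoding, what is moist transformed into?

The output letters match the input read backwards, each shifted +6: cousins reversed is snisuoc. Read the word backwards and shift each letter +6.
On moist: reverse → tsiom; then shift: t+6=z, s+6=y, i+6=o, o+6=u, m+6=s.

zyous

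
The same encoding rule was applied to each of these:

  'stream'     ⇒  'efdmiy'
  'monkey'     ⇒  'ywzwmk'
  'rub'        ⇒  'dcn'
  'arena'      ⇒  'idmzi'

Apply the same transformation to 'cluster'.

The rule splits by letter class: vowels +8, consonants +12.
For cluster: c(cons)+12=o, l(cons)+12=x, u(vowel)+8=c, s(cons)+12=e, t(cons)+12=f, e(vowel)+8=m, r(cons)+12=d.

oxcefmd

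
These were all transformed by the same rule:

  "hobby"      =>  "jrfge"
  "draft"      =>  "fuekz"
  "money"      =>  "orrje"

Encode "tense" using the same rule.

In hobby: h→j is +2, o→r is +3, b→f is +4, b→g is +5 — the shift increases by 1 each position. Each letter shifts forward by (position + 2), i.e. 2, 3, 4, … — the shift grows by one for each successive letter.
For tense: t+2=v, e+3=h, n+4=r, s+5=x, e+6=k.

vhrxk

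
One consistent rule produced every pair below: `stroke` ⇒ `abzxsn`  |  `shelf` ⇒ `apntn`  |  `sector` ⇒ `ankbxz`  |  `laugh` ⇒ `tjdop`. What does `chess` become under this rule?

kpnaa

The shift depends on letter class: consonant s→a is +8, but vowel o→x is +9. Two shifts are in play — +9 for a/e/i/o/u, +8 for every other letter.
For chess: c(cons)+8=k, h(cons)+8=p, e(vowel)+9=n, s(cons)+8=a, s(cons)+8=a.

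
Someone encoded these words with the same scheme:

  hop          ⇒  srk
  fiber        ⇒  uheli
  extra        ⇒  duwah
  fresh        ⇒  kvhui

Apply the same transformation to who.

rkz

The output letters match the input read backwards, each shifted +3: hop reversed is poh. Read the word backwards and shift each letter +3.
Applying it to who: reverse → ohw; then shift: o+3=r, h+3=k, w+3=z.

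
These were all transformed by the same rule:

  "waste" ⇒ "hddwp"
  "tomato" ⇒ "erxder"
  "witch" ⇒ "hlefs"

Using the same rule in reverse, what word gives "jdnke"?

yacht

Shifts by position in waste: pos 0: w→h (+11), pos 1: a→d (+3), pos 2: s→d (+11), pos 3: t→w (+3) — repeating every 2. A repeating key of period 2 is used — shifts +11, +3 over and over.
Reversing it on jdnke: j−11=y, d−3=a, n−11=c, k−3=h, e−11=t.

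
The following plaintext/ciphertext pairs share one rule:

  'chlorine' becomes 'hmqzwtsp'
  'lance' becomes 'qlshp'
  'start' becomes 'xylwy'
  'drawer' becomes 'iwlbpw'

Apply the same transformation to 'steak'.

xyplp

The shift depends on letter class: consonant c→h is +5, but vowel o→z is +11. Two shifts are in play — +11 for a/e/i/o/u, +5 for every other letter.
On steak: s(cons)+5=x, t(cons)+5=y, e(vowel)+11=p, a(vowel)+11=l, k(cons)+5=p.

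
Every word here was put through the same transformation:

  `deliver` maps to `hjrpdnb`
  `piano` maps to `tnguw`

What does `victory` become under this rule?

Letter i (0-indexed) is shifted by i+4, so successive shifts are 4, 5, 6, ….
On victory: v+4=z, i+5=n, c+6=i, t+7=a, o+8=w, r+9=a, y+10=i.

zniawai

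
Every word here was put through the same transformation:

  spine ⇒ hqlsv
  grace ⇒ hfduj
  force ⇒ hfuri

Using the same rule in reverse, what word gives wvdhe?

The output letters match the input read backwards, each shifted +3: spine reversed is enips. The word is reversed, then every letter is shifted forward by 3.
Undoing it on wvdhe: shift back: w−3=t, v−3=s, d−3=a, h−3=e, e−3=b → tsaeb; then reverse → beast.

beast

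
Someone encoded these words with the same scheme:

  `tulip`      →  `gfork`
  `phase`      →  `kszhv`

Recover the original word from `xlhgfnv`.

Each pair mirrors across the alphabet (t↔g, u↔f, l↔o): positions sum to 25. Each letter is replaced by its mirror in the alphabet: a↔z, b↔y, c↔x, and so on (the Atbash cipher).
Decoding xlhgfnv: x↔c, l↔o, h↔s, g↔t, f↔u, n↔m, v↔e.

costume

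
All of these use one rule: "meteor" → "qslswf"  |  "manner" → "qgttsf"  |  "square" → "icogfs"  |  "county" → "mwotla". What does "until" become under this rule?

otlen

m(12)→q(16) and e(4)→s(18) fit y≡3x+6 (mod 26); the inverse of 3 mod 26 is 9. This is an affine cipher: with a=0,…,z=25, each position x becomes (3x+6) mod 26.
For until: u(20)→3·20+6≡14=o; n(13)→3·13+6≡19=t; t(19)→3·19+6≡11=l; i(8)→3·8+6≡4=e; l(11)→3·11+6≡13=n (all mod 26).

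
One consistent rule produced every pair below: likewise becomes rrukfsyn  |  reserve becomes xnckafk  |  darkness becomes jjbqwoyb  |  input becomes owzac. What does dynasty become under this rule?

The shifts repeat in a cycle of length 3: positions 0,1,… shift by +6, +9, +10, then the pattern repeats.
For dynasty: d+6=j, y+9=h, n+10=x, a+6=g, s+9=b, t+10=d, y+6=e.

jhxgbde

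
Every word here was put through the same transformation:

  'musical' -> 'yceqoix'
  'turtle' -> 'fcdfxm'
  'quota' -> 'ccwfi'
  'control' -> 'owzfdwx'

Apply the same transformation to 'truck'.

fdcow

The shift depends on letter class: consonant m→y is +12, but vowel u→c is +8. Two shifts are in play — +8 for a/e/i/o/u, +12 for every other letter.
On truck: t(cons)+12=f, r(cons)+12=d, u(vowel)+8=c, c(cons)+12=o, k(cons)+12=w.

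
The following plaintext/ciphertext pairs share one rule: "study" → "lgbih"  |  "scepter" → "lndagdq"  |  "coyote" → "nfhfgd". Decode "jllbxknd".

s(18)→l(11) and t(19)→g(6) fit y≡21x+23 (mod 26); the inverse of 21 mod 26 is 5. Each letter's alphabet position (a=0..z=25) is mapped through 21·x+23 mod 26 — an affine cipher.
Reversing it on jllbxknd: j(9)→5·(9−23)≡8=i; l(11)→5·(11−23)≡18=s; l(11)→5·(11−23)≡18=s; b(1)→5·(1−23)≡20=u; x(23)→5·(23−23)≡0=a; k(10)→5·(10−23)≡13=n; n(13)→5·(13−23)≡2=c; d(3)→5·(3−23)≡4=e (all mod 26).

issuance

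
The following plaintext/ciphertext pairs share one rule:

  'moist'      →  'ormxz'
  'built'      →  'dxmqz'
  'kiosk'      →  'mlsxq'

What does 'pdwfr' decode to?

nasal

In moist: m→o is +2, o→r is +3, i→m is +4, s→x is +5 — the shift increases by 1 each position. The shift increases by 1 at each position, starting from +2: 2, 3, 4, ….
Decoding pdwfr: p−2=n, d−3=a, w−4=s, f−5=a, r−6=l.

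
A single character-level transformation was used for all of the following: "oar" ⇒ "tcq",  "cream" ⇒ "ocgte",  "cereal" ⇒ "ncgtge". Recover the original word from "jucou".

Read the word backwards and shift each letter +2.
Reversing it on jucou: shift back: j−2=h, u−2=s, c−2=a, o−2=m, u−2=s → hsams; then reverse → smash.

smash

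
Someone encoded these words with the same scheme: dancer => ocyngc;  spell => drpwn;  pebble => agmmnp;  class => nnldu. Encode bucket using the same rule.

mwnvge

Shifts by position in dancer: pos 0: d→o (+11), pos 1: a→c (+2), pos 2: n→y (+11), pos 3: c→n (+11), pos 4: e→g (+2), pos 5: r→c (+11) — repeating every 3. The shifts repeat in a cycle of length 3: positions 0,1,… shift by +11, +2, +11, then the pattern repeats.
Applying it to bucket: b+11=m, u+2=w, c+11=n, k+11=v, e+2=g, t+11=e.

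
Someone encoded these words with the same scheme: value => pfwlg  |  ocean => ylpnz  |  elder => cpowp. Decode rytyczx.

morning

The output letters match the input read backwards, each shifted +11: value reversed is eulav. Read the word backwards and shift each letter +11.
Decoding rytyczx: shift back: r−11=g, y−11=n, t−11=i, y−11=n, c−11=r, z−11=o, x−11=m → gninrom; then reverse → morning.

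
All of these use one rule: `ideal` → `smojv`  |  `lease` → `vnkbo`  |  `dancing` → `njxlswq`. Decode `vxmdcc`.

locust

Shifts by position in ideal: pos 0: i→s (+10), pos 1: d→m (+9), pos 2: e→o (+10), pos 3: a→j (+9) — repeating every 2. A repeating key of period 2 is used — shifts +10, +9 over and over.
Undoing it on vxmdcc: v−10=l, x−9=o, m−10=c, d−9=u, c−10=s, c−9=t.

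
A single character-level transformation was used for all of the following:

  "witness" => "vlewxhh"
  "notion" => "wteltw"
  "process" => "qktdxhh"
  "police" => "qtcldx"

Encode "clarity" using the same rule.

Each letter's alphabet position (a=0..z=25) is mapped through 23·x+9 mod 26 — an affine cipher.
For clarity: c(2)→23·2+9≡3=d; l(11)→23·11+9≡2=c; a(0)→23·0+9≡9=j; r(17)→23·17+9≡10=k; i(8)→23·8+9≡11=l; t(19)→23·19+9≡4=e; y(24)→23·24+9≡15=p (all mod 26).

dcjklep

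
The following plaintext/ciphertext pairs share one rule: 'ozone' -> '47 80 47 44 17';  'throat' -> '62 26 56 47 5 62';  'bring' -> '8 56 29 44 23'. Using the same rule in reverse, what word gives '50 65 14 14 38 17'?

puddle

The formula is n = 3×(alphabet index, a=1) + 2.
Undoing it on 50 65 14 14 38 17: 50→(50−2)÷3=16=p, 65→(65−2)÷3=21=u, 14→(14−2)÷3=4=d, 14→(14−2)÷3=4=d, 38→(38−2)÷3=12=l, 17→(17−2)÷3=5=e.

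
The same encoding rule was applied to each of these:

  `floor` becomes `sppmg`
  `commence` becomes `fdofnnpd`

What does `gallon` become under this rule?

The word is reversed, then every letter is shifted forward by 1.
Applying it to gallon: reverse → nollag; then shift: n+1=o, o+1=p, l+1=m, l+1=m, a+1=b, g+1=h.

opmmbh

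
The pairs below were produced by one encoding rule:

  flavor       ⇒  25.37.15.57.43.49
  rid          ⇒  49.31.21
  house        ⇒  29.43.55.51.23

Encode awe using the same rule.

f(#6)→25 and l(#12)→37: differences scale by 2, so n = 2·pos + 13. Each letter becomes 2×(its alphabet position, a=1..z=26) + 13.
On awe: a=1→15, w=23→59, e=5→23.

15.59.23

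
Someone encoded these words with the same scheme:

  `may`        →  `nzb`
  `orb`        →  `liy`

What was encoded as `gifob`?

truly

Each pair mirrors across the alphabet (m↔n, a↔z, y↔b): positions sum to 25. This is the alphabet-reversal cipher (Atbash): a becomes z, b becomes y, etc.
Undoing it on gifob: g↔t, i↔r, f↔u, o↔l, b↔y.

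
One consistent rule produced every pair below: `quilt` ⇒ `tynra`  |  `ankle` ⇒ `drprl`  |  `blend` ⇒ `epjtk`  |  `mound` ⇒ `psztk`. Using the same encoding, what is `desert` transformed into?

gixkyb

In quilt: q→t is +3, u→y is +4, i→n is +5, l→r is +6 — the shift increases by 1 each position. Each letter shifts forward by (position + 3), i.e. 3, 4, 5, … — the shift grows by one for each successive letter.
For desert: d+3=g, e+4=i, s+5=x, e+6=k, r+7=y, t+8=b.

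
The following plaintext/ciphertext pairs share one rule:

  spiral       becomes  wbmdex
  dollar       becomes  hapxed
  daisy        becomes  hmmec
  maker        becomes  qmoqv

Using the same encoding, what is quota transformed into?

Shifts by position in spiral: pos 0: s→w (+4), pos 1: p→b (+12), pos 2: i→m (+4), pos 3: r→d (+12) — repeating every 2. A repeating key of period 2 is used — shifts +4, +12 over and over.
On quota: q+4=u, u+12=g, o+4=s, t+12=f, a+4=e.

ugsfe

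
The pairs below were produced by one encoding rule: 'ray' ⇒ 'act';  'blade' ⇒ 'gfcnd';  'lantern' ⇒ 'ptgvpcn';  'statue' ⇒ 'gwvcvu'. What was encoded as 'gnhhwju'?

shuffle

Two steps: reverse the string, then apply a Caesar shift of +2.
Decoding gnhhwju: shift back: g−2=e, n−2=l, h−2=f, h−2=f, w−2=u, j−2=h, u−2=s → elffuhs; then reverse → shuffle.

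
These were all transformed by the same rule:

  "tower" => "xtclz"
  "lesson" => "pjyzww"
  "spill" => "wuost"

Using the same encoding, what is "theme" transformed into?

In tower: t→x is +4, o→t is +5, w→c is +6, e→l is +7 — the shift increases by 1 each position. Each letter shifts forward by (position + 4), i.e. 4, 5, 6, … — the shift grows by one for each successive letter.
On theme: t+4=x, h+5=m, e+6=k, m+7=t, e+8=m.

xmktm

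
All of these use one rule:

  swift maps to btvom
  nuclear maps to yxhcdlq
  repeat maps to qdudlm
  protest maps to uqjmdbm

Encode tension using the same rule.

s(18)→b(1) and w(22)→t(19) fit y≡11x+11 (mod 26); the inverse of 11 mod 26 is 19. Treating letters as 0–25, the rule is x ↦ 11x + 11 (mod 26).
On tension: t(19)→11·19+11≡12=m; e(4)→11·4+11≡3=d; n(13)→11·13+11≡24=y; s(18)→11·18+11≡1=b; i(8)→11·8+11≡21=v; o(14)→11·14+11≡9=j; n(13)→11·13+11≡24=y (all mod 26).

mdybvjy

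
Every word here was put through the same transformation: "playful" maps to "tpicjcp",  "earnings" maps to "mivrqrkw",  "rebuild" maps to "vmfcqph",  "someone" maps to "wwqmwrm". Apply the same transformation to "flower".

jpwamv

Vowels shift forward by 8 and consonants shift forward by 4.
Applying it to flower: f(cons)+4=j, l(cons)+4=p, o(vowel)+8=w, w(cons)+4=a, e(vowel)+8=m, r(cons)+4=v.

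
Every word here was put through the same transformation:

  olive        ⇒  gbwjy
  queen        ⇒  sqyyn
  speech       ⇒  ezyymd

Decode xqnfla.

tundra

o(14)→g(6) and l(11)→b(1) fit y≡19x+0 (mod 26); the inverse of 19 mod 26 is 11. Each letter's alphabet position (a=0..z=25) is mapped through 19·x+0 mod 26 — an affine cipher.
Decoding xqnfla: x(23)→11·(23−0)≡19=t; q(16)→11·(16−0)≡20=u; n(13)→11·(13−0)≡13=n; f(5)→11·(5−0)≡3=d; l(11)→11·(11−0)≡17=r; a(0)→11·(0−0)≡0=a (all mod 26).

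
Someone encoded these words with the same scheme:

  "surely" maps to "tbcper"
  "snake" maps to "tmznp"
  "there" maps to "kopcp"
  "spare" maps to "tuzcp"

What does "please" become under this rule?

s(18)→t(19) and u(20)→b(1) fit y≡17x+25 (mod 26); the inverse of 17 mod 26 is 23. Each letter's alphabet position (a=0..z=25) is mapped through 17·x+25 mod 26 — an affine cipher.
On please: p(15)→17·15+25≡20=u; l(11)→17·11+25≡4=e; e(4)→17·4+25≡15=p; a(0)→17·0+25≡25=z; s(18)→17·18+25≡19=t; e(4)→17·4+25≡15=p (all mod 26).

uepztp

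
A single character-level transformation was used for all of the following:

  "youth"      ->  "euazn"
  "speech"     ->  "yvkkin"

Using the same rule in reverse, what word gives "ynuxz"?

short

It's a constant shift of +6 (ROT6).
Undoing it on ynuxz: y−6=s, n−6=h, u−6=o, x−6=r, z−6=t.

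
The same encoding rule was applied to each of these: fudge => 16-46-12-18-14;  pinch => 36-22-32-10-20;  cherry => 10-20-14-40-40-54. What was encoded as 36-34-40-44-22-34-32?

portion

Each letter becomes 2×(its alphabet position, a=1..z=26) + 4.
Decoding 36-34-40-44-22-34-32: 36→(36−4)÷2=16=p, 34→(34−4)÷2=15=o, 40→(40−4)÷2=18=r, 44→(44−4)÷2=20=t, 22→(22−4)÷2=9=i, 34→(34−4)÷2=15=o, 32→(32−4)÷2=14=n.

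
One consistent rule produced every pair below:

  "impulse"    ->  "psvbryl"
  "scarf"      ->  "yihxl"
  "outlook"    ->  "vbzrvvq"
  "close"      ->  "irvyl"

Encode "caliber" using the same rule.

ihrphlx

Two shifts are in play — +7 for a/e/i/o/u, +6 for every other letter.
For caliber: c(cons)+6=i, a(vowel)+7=h, l(cons)+6=r, i(vowel)+7=p, b(cons)+6=h, e(vowel)+7=l, r(cons)+6=x.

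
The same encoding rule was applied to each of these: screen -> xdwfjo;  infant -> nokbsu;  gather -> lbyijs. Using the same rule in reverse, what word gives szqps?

Shifts by position in screen: pos 0: s→x (+5), pos 1: c→d (+1), pos 2: r→w (+5), pos 3: e→f (+1) — repeating every 2. It's a Vigenère-style cipher with numeric key [5,1]: position i shifts by key[i mod 2].
Decoding szqps: s−5=n, z−1=y, q−5=l, p−1=o, s−5=n.

nylon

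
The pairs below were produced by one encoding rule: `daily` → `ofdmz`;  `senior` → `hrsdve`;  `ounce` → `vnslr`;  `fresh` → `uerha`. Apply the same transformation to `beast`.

Each letter's alphabet position (a=0..z=25) is mapped through 3·x+5 mod 26 — an affine cipher.
Applying it to beast: b(1)→3·1+5≡8=i; e(4)→3·4+5≡17=r; a(0)→3·0+5≡5=f; s(18)→3·18+5≡7=h; t(19)→3·19+5≡10=k (all mod 26).

irfhk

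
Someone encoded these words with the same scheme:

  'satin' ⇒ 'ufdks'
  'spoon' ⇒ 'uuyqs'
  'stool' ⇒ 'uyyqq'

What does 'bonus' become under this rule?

Shifts by position in satin: pos 0: s→u (+2), pos 1: a→f (+5), pos 2: t→d (+10), pos 3: i→k (+2), pos 4: n→s (+5) — repeating every 3. It's a Vigenère-style cipher with numeric key [2,5,10]: position i shifts by key[i mod 3].
For bonus: b+2=d, o+5=t, n+10=x, u+2=w, s+5=x.

dtxwx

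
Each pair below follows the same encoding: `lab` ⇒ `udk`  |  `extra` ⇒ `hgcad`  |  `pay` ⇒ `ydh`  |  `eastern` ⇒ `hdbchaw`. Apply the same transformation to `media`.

vhmld

Two shifts are in play — +3 for a/e/i/o/u, +9 for every other letter.
For media: m(cons)+9=v, e(vowel)+3=h, d(cons)+9=m, i(vowel)+3=l, a(vowel)+3=d.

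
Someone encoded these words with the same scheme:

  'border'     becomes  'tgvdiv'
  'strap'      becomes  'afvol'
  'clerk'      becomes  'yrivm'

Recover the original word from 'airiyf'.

select

b(1)→t(19) and o(14)→g(6) fit y≡5x+14 (mod 26); the inverse of 5 mod 26 is 21. Each letter's alphabet position (a=0..z=25) is mapped through 5·x+14 mod 26 — an affine cipher.
Undoing it on airiyf: a(0)→21·(0−14)≡18=s; i(8)→21·(8−14)≡4=e; r(17)→21·(17−14)≡11=l; i(8)→21·(8−14)≡4=e; y(24)→21·(24−14)≡2=c; f(5)→21·(5−14)≡19=t (all mod 26).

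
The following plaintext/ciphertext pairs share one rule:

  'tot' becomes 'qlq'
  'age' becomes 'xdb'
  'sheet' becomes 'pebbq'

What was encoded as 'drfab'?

guide

Compare letters: t→q is +23, o→l is +23, t→q is +23 — a constant shift. It's a constant shift of +23 (ROT23).
Decoding drfab: d−23=g, r−23=u, f−23=i, a−23=d, b−23=e.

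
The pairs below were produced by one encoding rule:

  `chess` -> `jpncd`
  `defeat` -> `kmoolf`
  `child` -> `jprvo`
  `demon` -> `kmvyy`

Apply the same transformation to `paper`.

In chess: c→j is +7, h→p is +8, e→n is +9, s→c is +10 — the shift increases by 1 each position. Each letter shifts forward by (position + 7), i.e. 7, 8, 9, … — the shift grows by one for each successive letter.
On paper: p+7=w, a+8=i, p+9=y, e+10=o, r+11=c.

wiyoc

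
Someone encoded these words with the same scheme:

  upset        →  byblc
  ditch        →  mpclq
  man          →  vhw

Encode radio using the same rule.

The rule splits by letter class: vowels +7, consonants +9.
On radio: r(cons)+9=a, a(vowel)+7=h, d(cons)+9=m, i(vowel)+7=p, o(vowel)+7=v.

ahmpv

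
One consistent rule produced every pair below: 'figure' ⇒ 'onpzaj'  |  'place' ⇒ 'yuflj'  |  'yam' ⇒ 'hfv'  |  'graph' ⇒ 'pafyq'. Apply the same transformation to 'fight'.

The rule splits by letter class: vowels +5, consonants +9.
On fight: f(cons)+9=o, i(vowel)+5=n, g(cons)+9=p, h(cons)+9=q, t(cons)+9=c.

onpqc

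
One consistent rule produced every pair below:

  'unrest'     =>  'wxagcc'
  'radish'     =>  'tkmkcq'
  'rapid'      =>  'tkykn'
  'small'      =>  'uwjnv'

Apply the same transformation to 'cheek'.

Shifts by position in unrest: pos 0: u→w (+2), pos 1: n→x (+10), pos 2: r→a (+9), pos 3: e→g (+2), pos 4: s→c (+10), pos 5: t→c (+9) — repeating every 3. It's a Vigenère-style cipher with numeric key [2,10,9]: position i shifts by key[i mod 3].
Applying it to cheek: c+2=e, h+10=r, e+9=n, e+2=g, k+10=u.

erngu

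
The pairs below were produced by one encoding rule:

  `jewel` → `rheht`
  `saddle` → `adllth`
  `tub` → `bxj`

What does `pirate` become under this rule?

The shift depends on letter class: consonant j→r is +8, but vowel e→h is +3. Two shifts are in play — +3 for a/e/i/o/u, +8 for every other letter.
On pirate: p(cons)+8=x, i(vowel)+3=l, r(cons)+8=z, a(vowel)+3=d, t(cons)+8=b, e(vowel)+3=h.

xlzdbh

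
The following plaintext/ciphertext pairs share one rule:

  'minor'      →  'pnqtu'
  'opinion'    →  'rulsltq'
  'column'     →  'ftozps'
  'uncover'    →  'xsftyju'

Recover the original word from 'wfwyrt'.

The shifts repeat in a cycle of length 2: positions 0,1,… shift by +3, +5, then the pattern repeats.
Reversing it on wfwyrt: w−3=t, f−5=a, w−3=t, y−5=t, r−3=o, t−5=o.

tattoo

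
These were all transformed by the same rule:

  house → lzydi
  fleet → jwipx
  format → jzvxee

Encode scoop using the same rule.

wnszt

Shifts by position in house: pos 0: h→l (+4), pos 1: o→z (+11), pos 2: u→y (+4), pos 3: s→d (+11) — repeating every 2. The shifts repeat in a cycle of length 2: positions 0,1,… shift by +4, +11, then the pattern repeats.
On scoop: s+4=w, c+11=n, o+4=s, o+11=z, p+4=t.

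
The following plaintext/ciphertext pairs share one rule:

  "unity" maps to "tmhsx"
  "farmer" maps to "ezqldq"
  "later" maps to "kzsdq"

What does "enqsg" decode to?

forth

Compare letters: u→t is +25, n→m is +25, i→h is +25 — a constant shift. This is a Caesar cipher with shift 25.
Decoding enqsg: e−25=f, n−25=o, q−25=r, s−25=t, g−25=h.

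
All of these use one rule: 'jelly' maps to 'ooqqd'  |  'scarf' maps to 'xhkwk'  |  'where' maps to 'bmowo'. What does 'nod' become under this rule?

syi

The rule splits by letter class: vowels +10, consonants +5.
For nod: n(cons)+5=s, o(vowel)+10=y, d(cons)+5=i.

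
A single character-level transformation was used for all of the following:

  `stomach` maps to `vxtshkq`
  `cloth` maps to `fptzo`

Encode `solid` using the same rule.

vsqok

In stomach: s→v is +3, t→x is +4, o→t is +5, m→s is +6 — the shift increases by 1 each position. Letter i (0-indexed) is shifted by i+3, so successive shifts are 3, 4, 5, ….
On solid: s+3=v, o+4=s, l+5=q, i+6=o, d+7=k.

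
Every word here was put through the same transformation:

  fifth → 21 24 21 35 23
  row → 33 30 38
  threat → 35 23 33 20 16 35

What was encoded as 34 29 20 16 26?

sneak

f is letter #6 and maps to 21: an offset of 15. The number is (letter's place in the alphabet, a=1) + 15.
Undoing it on 34 29 20 16 26: 34→(34−15)÷1=19=s, 29→(29−15)÷1=14=n, 20→(20−15)÷1=5=e, 16→(16−15)÷1=1=a, 26→(26−15)÷1=11=k.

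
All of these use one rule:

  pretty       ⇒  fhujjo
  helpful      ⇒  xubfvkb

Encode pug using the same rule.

Every letter moves 16 places later in the alphabet, wrapping around z→a.
On pug: p+16=f, u+16=k, g+16=w.

fkw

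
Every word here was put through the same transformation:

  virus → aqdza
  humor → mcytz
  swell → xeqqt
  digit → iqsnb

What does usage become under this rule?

zamlm

A repeating key of period 3 is used — shifts +5, +8, +12 over and over.
On usage: u+5=z, s+8=a, a+12=m, g+5=l, e+8=m.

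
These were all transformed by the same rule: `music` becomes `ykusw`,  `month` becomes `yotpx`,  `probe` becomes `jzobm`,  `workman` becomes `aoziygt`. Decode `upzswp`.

strict

m(12)→y(24) and u(20)→k(10) fit y≡21x+6 (mod 26); the inverse of 21 mod 26 is 5. This is an affine cipher: with a=0,…,z=25, each position x becomes (21x+6) mod 26.
Decoding upzswp: u(20)→5·(20−6)≡18=s; p(15)→5·(15−6)≡19=t; z(25)→5·(25−6)≡17=r; s(18)→5·(18−6)≡8=i; w(22)→5·(22−6)≡2=c; p(15)→5·(15−6)≡19=t (all mod 26).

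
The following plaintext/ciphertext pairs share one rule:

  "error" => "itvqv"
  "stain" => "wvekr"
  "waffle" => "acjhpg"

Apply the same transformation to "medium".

Shifts by position in error: pos 0: e→i (+4), pos 1: r→t (+2), pos 2: r→v (+4), pos 3: o→q (+2) — repeating every 2. A repeating key of period 2 is used — shifts +4, +2 over and over.
On medium: m+4=q, e+2=g, d+4=h, i+2=k, u+4=y, m+2=o.

qghkyo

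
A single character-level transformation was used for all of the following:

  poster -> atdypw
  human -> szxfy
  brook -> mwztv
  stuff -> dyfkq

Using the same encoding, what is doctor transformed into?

otnyzw

Shifts by position in poster: pos 0: p→a (+11), pos 1: o→t (+5), pos 2: s→d (+11), pos 3: t→y (+5) — repeating every 2. The shifts repeat in a cycle of length 2: positions 0,1,… shift by +11, +5, then the pattern repeats.
Applying it to doctor: d+11=o, o+5=t, c+11=n, t+5=y, o+11=z, r+5=w.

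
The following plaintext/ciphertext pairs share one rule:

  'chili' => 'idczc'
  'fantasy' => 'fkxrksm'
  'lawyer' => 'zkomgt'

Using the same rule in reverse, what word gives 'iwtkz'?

coral

c(2)→i(8) and h(7)→d(3) fit y≡25x+10 (mod 26); the inverse of 25 mod 26 is 25. Treating letters as 0–25, the rule is x ↦ 25x + 10 (mod 26).
Decoding iwtkz: i(8)→25·(8−10)≡2=c; w(22)→25·(22−10)≡14=o; t(19)→25·(19−10)≡17=r; k(10)→25·(10−10)≡0=a; z(25)→25·(25−10)≡11=l (all mod 26).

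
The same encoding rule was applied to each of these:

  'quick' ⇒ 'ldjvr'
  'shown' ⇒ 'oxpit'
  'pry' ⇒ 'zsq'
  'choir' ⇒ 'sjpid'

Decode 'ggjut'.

stiff

Two steps: reverse the string, then apply a Caesar shift of +1.
Reversing it on ggjut: shift back: g−1=f, g−1=f, j−1=i, u−1=t, t−1=s → ffits; then reverse → stiff.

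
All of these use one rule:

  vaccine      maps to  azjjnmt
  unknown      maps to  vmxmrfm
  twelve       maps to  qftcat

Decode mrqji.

notch

v(21)→a(0) and a(0)→z(25) fit y≡5x+25 (mod 26); the inverse of 5 mod 26 is 21. Each letter's alphabet position (a=0..z=25) is mapped through 5·x+25 mod 26 — an affine cipher.
Reversing it on mrqji: m(12)→21·(12−25)≡13=n; r(17)→21·(17−25)≡14=o; q(16)→21·(16−25)≡19=t; j(9)→21·(9−25)≡2=c; i(8)→21·(8−25)≡7=h (all mod 26).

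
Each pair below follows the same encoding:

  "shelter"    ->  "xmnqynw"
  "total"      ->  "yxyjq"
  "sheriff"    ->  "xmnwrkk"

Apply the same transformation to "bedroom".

Vowels shift forward by 9 and consonants shift forward by 5.
On bedroom: b(cons)+5=g, e(vowel)+9=n, d(cons)+5=i, r(cons)+5=w, o(vowel)+9=x, o(vowel)+9=x, m(cons)+5=r.

gniwxxr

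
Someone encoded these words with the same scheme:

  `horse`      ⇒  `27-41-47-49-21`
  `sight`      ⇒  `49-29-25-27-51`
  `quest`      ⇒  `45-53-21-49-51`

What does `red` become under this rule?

h(#8)→27 and o(#15)→41: differences scale by 2, so n = 2·pos + 11. The formula is n = 2×(alphabet index, a=1) + 11.
For red: r=18→47, e=5→21, d=4→19.

47-21-19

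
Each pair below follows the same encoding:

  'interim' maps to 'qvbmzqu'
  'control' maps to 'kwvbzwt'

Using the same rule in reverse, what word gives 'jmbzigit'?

Compare letters: i→q is +8, n→v is +8, t→b is +8 — a constant shift. It's a constant shift of +8 (ROT8).
Undoing it on jmbzigit: j−8=b, m−8=e, b−8=t, z−8=r, i−8=a, g−8=y, i−8=a, t−8=l.

betrayal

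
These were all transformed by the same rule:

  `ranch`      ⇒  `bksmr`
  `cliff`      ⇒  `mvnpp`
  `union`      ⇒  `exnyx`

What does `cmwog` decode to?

screw

Shifts by position in ranch: pos 0: r→b (+10), pos 1: a→k (+10), pos 2: n→s (+5), pos 3: c→m (+10), pos 4: h→r (+10) — repeating every 3. It's a Vigenère-style cipher with numeric key [10,10,5]: position i shifts by key[i mod 3].
Decoding cmwog: c−10=s, m−10=c, w−5=r, o−10=e, g−10=w.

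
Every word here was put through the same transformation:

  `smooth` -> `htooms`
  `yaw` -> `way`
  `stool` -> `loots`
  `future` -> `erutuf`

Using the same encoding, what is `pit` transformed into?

tip

The output letters match the input read backwards: smooth reversed is htooms. It's just the letters in reverse order.
For pit: reverse → tip.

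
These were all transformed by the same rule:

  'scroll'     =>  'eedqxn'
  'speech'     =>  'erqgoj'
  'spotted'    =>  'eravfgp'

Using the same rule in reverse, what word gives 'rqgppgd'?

founder

It's a Vigenère-style cipher with numeric key [12,2]: position i shifts by key[i mod 2].
Reversing it on rqgppgd: r−12=f, q−2=o, g−12=u, p−2=n, p−12=d, g−2=e, d−12=r.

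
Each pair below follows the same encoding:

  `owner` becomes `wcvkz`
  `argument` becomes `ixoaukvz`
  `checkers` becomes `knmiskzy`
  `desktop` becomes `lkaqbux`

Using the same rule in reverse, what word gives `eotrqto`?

Shifts by position in owner: pos 0: o→w (+8), pos 1: w→c (+6), pos 2: n→v (+8), pos 3: e→k (+6) — repeating every 2. It's a Vigenère-style cipher with numeric key [8,6]: position i shifts by key[i mod 2].
Reversing it on eotrqto: e−8=w, o−6=i, t−8=l, r−6=l, q−8=i, t−6=n, o−8=g.

willing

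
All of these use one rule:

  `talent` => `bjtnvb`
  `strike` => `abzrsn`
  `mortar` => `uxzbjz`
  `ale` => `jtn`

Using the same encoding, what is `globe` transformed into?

Two shifts are in play — +9 for a/e/i/o/u, +8 for every other letter.
For globe: g(cons)+8=o, l(cons)+8=t, o(vowel)+9=x, b(cons)+8=j, e(vowel)+9=n.

otxjn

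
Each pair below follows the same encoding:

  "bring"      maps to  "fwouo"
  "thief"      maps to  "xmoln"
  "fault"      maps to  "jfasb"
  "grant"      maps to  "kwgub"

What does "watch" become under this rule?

afzjp

Letter i (0-indexed) is shifted by i+4, so successive shifts are 4, 5, 6, ….
On watch: w+4=a, a+5=f, t+6=z, c+7=j, h+8=p.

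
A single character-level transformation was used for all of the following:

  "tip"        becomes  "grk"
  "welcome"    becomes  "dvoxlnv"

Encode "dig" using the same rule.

wrt

Each pair mirrors across the alphabet (t↔g, i↔r, p↔k): positions sum to 25. Letters are reflected about the middle of the alphabet (position → 25−position): Atbash.
For dig: d↔w, i↔r, g↔t.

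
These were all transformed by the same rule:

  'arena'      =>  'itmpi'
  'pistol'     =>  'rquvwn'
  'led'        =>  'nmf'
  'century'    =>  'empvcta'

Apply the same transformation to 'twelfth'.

The shift depends on letter class: consonant r→t is +2, but vowel a→i is +8. Vowels shift forward by 8 and consonants shift forward by 2.
For twelfth: t(cons)+2=v, w(cons)+2=y, e(vowel)+8=m, l(cons)+2=n, f(cons)+2=h, t(cons)+2=v, h(cons)+2=j.

vymnhvj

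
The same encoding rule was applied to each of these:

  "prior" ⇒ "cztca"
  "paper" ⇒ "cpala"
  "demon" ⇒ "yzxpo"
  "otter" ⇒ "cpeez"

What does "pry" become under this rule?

The output letters match the input read backwards, each shifted +11: prior reversed is roirp. The word is reversed, then every letter is shifted forward by 11.
On pry: reverse → yrp; then shift: y+11=j, r+11=c, p+11=a.

jca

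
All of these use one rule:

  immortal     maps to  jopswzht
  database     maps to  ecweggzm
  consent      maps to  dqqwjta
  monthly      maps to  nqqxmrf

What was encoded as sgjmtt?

region

In immortal: i→j is +1, m→o is +2, m→p is +3, o→s is +4 — the shift increases by 1 each position. The shift increases by 1 at each position, starting from +1: 1, 2, 3, ….
Reversing it on sgjmtt: s−1=r, g−2=e, j−3=g, m−4=i, t−5=o, t−6=n.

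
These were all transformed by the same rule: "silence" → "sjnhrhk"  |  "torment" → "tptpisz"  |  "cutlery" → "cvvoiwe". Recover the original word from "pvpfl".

In silence: s→s is +0, i→j is +1, l→n is +2, e→h is +3 — the shift increases by 1 each position. The shift increases by 1 at each position, starting from +0: 0, 1, 2, ….
Undoing it on pvpfl: p−0=p, v−1=u, p−2=n, f−3=c, l−4=h.

punch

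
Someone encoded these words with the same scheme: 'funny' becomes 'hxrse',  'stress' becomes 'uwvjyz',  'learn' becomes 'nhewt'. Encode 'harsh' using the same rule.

jdvxn

In funny: f→h is +2, u→x is +3, n→r is +4, n→s is +5 — the shift increases by 1 each position. The shift increases by 1 at each position, starting from +2: 2, 3, 4, ….
For harsh: h+2=j, a+3=d, r+4=v, s+5=x, h+6=n.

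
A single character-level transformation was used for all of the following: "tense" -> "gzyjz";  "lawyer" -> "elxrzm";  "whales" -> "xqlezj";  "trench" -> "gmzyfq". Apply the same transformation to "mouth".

bvdgq

t(19)→g(6) and e(4)→z(25) fit y≡23x+11 (mod 26); the inverse of 23 mod 26 is 17. Each letter's alphabet position (a=0..z=25) is mapped through 23·x+11 mod 26 — an affine cipher.
For mouth: m(12)→23·12+11≡1=b; o(14)→23·14+11≡21=v; u(20)→23·20+11≡3=d; t(19)→23·19+11≡6=g; h(7)→23·7+11≡16=q (all mod 26).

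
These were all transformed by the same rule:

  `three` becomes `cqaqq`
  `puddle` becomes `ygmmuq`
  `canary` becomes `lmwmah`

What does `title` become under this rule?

cucuq

Two shifts are in play — +12 for a/e/i/o/u, +9 for every other letter.
On title: t(cons)+9=c, i(vowel)+12=u, t(cons)+9=c, l(cons)+9=u, e(vowel)+12=q.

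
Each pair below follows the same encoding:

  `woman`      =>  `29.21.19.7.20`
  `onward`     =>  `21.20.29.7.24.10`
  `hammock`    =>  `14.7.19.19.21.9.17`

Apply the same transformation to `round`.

24.21.27.20.10

The number is (letter's place in the alphabet, a=1) + 6.
On round: r=18→24, o=15→21, u=21→27, n=14→20, d=4→10.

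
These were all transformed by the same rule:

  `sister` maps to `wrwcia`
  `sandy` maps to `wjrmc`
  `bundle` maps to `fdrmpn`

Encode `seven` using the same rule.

wnznr

The shifts repeat in a cycle of length 2: positions 0,1,… shift by +4, +9, then the pattern repeats.
Applying it to seven: s+4=w, e+9=n, v+4=z, e+9=n, n+4=r.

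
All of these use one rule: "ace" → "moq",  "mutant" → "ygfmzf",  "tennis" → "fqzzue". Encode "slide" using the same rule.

Compare letters: a→m is +12, c→o is +12, e→q is +12 — a constant shift. Every letter moves 12 places later in the alphabet, wrapping around z→a.
For slide: s+12=e, l+12=x, i+12=u, d+12=p, e+12=q.

exupq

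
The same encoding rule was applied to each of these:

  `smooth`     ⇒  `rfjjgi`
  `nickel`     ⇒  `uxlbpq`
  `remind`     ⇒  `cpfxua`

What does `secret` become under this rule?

s(18)→r(17) and m(12)→f(5) fit y≡15x+7 (mod 26); the inverse of 15 mod 26 is 7. Treating letters as 0–25, the rule is x ↦ 15x + 7 (mod 26).
Applying it to secret: s(18)→15·18+7≡17=r; e(4)→15·4+7≡15=p; c(2)→15·2+7≡11=l; r(17)→15·17+7≡2=c; e(4)→15·4+7≡15=p; t(19)→15·19+7≡6=g (all mod 26).

rplcpg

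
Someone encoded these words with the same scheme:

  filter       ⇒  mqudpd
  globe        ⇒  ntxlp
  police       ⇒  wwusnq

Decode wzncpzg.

present

In filter: f→m is +7, i→q is +8, l→u is +9, t→d is +10 — the shift increases by 1 each position. Letter i (0-indexed) is shifted by i+7, so successive shifts are 7, 8, 9, ….
Reversing it on wzncpzg: w−7=p, z−8=r, n−9=e, c−10=s, p−11=e, z−12=n, g−13=t.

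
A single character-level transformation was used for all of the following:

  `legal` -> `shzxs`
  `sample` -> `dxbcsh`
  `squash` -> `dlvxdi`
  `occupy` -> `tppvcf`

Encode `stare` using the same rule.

dmxuh

Treating letters as 0–25, the rule is x ↦ 9x + 23 (mod 26).
On stare: s(18)→9·18+23≡3=d; t(19)→9·19+23≡12=m; a(0)→9·0+23≡23=x; r(17)→9·17+23≡20=u; e(4)→9·4+23≡7=h (all mod 26).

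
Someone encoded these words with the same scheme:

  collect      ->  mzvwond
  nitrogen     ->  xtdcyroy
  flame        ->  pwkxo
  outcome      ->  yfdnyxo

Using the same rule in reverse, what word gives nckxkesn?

dramatic

Shifts by position in collect: pos 0: c→m (+10), pos 1: o→z (+11), pos 2: l→v (+10), pos 3: l→w (+11) — repeating every 2. It's a Vigenère-style cipher with numeric key [10,11]: position i shifts by key[i mod 2].
Reversing it on nckxkesn: n−10=d, c−11=r, k−10=a, x−11=m, k−10=a, e−11=t, s−10=i, n−11=c.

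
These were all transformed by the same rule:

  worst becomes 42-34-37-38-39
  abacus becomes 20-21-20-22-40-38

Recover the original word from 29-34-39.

w is letter #23 and maps to 42: an offset of 19. The number is (letter's place in the alphabet, a=1) + 19.
Reversing it on 29-34-39: 29→(29−19)÷1=10=j, 34→(34−19)÷1=15=o, 39→(39−19)÷1=20=t.

jot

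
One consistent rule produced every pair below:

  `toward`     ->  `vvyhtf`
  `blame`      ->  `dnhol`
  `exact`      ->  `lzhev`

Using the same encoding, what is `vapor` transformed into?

xhrvt

The shift depends on letter class: consonant t→v is +2, but vowel o→v is +7. Two shifts are in play — +7 for a/e/i/o/u, +2 for every other letter.
On vapor: v(cons)+2=x, a(vowel)+7=h, p(cons)+2=r, o(vowel)+7=v, r(cons)+2=t.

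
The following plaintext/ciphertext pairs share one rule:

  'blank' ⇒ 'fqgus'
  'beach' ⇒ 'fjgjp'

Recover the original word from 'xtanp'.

tough

In blank: b→f is +4, l→q is +5, a→g is +6, n→u is +7 — the shift increases by 1 each position. Each letter shifts forward by (position + 4), i.e. 4, 5, 6, … — the shift grows by one for each successive letter.
Reversing it on xtanp: x−4=t, t−5=o, a−6=u, n−7=g, p−8=h.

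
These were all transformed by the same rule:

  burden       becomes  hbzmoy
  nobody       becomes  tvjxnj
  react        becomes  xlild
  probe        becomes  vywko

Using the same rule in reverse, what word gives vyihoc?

prayer

The shift increases by 1 at each position, starting from +6: 6, 7, 8, ….
Undoing it on vyihoc: v−6=p, y−7=r, i−8=a, h−9=y, o−10=e, c−11=r.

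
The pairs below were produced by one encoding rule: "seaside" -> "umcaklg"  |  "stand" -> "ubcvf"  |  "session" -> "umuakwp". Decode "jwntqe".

hollow

Shifts by position in seaside: pos 0: s→u (+2), pos 1: e→m (+8), pos 2: a→c (+2), pos 3: s→a (+8) — repeating every 2. A repeating key of period 2 is used — shifts +2, +8 over and over.
Reversing it on jwntqe: j−2=h, w−8=o, n−2=l, t−8=l, q−2=o, e−8=w.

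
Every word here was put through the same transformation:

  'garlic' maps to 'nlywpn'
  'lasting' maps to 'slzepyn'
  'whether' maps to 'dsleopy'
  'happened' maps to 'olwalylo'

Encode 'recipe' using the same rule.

Shifts by position in garlic: pos 0: g→n (+7), pos 1: a→l (+11), pos 2: r→y (+7), pos 3: l→w (+11) — repeating every 2. A repeating key of period 2 is used — shifts +7, +11 over and over.
For recipe: r+7=y, e+11=p, c+7=j, i+11=t, p+7=w, e+11=p.

ypjtwp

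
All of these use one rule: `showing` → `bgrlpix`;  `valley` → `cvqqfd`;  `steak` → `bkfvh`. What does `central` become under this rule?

s(18)→b(1) and h(7)→g(6) fit y≡9x+21 (mod 26); the inverse of 9 mod 26 is 3. Each letter's alphabet position (a=0..z=25) is mapped through 9·x+21 mod 26 — an affine cipher.
On central: c(2)→9·2+21≡13=n; e(4)→9·4+21≡5=f; n(13)→9·13+21≡8=i; t(19)→9·19+21≡10=k; r(17)→9·17+21≡18=s; a(0)→9·0+21≡21=v; l(11)→9·11+21≡16=q (all mod 26).

nfiksvq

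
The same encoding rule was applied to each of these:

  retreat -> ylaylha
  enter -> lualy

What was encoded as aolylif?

thereby

It's a constant shift of +7 (ROT7).
Reversing it on aolylif: a−7=t, o−7=h, l−7=e, y−7=r, l−7=e, i−7=b, f−7=y.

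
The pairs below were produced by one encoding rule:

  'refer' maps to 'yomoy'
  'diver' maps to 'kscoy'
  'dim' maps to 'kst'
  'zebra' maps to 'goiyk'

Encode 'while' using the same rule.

dosso

The shift depends on letter class: consonant r→y is +7, but vowel e→o is +10. Two shifts are in play — +10 for a/e/i/o/u, +7 for every other letter.
For while: w(cons)+7=d, h(cons)+7=o, i(vowel)+10=s, l(cons)+7=s, e(vowel)+10=o.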